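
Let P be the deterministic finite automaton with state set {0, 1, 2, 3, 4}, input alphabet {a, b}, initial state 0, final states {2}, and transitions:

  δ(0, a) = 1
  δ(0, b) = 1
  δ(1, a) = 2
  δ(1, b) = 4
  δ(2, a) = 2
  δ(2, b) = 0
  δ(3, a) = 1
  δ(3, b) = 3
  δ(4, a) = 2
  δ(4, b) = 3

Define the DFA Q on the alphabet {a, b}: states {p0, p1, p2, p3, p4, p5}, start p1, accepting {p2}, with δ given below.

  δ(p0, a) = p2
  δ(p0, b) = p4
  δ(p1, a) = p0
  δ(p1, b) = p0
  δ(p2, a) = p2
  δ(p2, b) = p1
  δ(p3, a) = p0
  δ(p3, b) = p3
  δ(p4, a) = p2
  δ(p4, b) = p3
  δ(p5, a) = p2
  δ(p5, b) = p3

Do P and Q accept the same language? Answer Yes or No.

Exploring the product automaton P × Q from the start pair (0, p1), following both machines on each input symbol, reaches 5 state pairs: (0, p1), (1, p0), (2, p2), (4, p4), (3, p3).
P accepts in {2} and Q accepts in {p2}. In every reachable pair the two components are either both accepting — (2, p2) — or both non-accepting, so no string is accepted by exactly one of the machines: L(P) \ L(Q) and L(Q) \ L(P) are both empty.
Hence every string is accepted by P iff it is accepted by Q, and the two languages coincide.

Yes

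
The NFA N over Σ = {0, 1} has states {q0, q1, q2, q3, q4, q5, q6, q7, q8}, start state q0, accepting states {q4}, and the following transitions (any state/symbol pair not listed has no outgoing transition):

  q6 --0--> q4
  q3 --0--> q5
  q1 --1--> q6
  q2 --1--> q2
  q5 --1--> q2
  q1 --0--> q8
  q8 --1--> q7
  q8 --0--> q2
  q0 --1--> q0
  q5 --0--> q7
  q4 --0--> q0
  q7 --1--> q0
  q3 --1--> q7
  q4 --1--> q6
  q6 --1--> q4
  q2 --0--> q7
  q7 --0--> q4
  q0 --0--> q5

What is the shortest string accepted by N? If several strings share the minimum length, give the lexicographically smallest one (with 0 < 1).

A breadth-first search from q0 reaches an accepting state first via the path q0 → q5 → q7 → q4 on input 000.
No string of length < 3 is accepted (BFS exhausts all shorter strings without reaching an accepting state), and 000 is the lexicographically least accepting string of length 3.

000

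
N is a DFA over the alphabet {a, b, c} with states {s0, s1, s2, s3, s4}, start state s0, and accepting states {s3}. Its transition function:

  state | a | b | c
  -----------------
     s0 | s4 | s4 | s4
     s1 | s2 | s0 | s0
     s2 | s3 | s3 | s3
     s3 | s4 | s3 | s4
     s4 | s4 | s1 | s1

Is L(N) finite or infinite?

State s0 is reachable from the start and can reach an accepting state, and it lies on the cycle s0 → s4 → s1 → s0.
Traversing that cycle any number of times yields accepted strings of unbounded length, so the language is infinite.

infinite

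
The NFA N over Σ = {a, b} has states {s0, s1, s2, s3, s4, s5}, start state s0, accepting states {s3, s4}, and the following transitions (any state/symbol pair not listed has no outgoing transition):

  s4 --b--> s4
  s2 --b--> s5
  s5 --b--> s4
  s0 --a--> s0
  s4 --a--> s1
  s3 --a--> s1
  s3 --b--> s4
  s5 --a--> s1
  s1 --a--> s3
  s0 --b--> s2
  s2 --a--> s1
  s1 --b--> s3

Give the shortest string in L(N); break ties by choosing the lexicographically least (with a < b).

A breadth-first search from s0 reaches an accepting state first via the path s0 → s2 → s1 → s3 on input baa.
No string of length < 3 is accepted (BFS exhausts all shorter strings without reaching an accepting state), and baa is the lexicographically least accepting string of length 3.

baa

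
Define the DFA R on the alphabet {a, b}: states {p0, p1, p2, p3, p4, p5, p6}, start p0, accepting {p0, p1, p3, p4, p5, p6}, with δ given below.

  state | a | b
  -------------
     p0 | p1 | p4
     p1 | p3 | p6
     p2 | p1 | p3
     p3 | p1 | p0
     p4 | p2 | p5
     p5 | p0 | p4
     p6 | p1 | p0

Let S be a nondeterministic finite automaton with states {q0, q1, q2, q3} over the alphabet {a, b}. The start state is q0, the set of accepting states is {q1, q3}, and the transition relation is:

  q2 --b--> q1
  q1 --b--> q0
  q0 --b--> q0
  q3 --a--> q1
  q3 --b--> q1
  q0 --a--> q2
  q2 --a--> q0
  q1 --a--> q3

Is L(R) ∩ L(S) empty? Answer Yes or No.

The string ab is accepted by both R and S.
Hence L(R) ∩ L(S) ≠ ∅.

No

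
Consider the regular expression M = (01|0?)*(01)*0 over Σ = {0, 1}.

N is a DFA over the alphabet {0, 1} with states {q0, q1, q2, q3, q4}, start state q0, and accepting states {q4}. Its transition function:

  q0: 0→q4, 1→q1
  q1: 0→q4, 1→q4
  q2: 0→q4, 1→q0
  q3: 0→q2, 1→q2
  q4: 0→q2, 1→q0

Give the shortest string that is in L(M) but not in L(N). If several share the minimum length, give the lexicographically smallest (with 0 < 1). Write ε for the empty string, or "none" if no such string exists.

00

The string 00 is accepted by M but not by N.
No shorter string lies in the difference, and 00 is the lexicographically first length-2 string in L(M) \ L(N).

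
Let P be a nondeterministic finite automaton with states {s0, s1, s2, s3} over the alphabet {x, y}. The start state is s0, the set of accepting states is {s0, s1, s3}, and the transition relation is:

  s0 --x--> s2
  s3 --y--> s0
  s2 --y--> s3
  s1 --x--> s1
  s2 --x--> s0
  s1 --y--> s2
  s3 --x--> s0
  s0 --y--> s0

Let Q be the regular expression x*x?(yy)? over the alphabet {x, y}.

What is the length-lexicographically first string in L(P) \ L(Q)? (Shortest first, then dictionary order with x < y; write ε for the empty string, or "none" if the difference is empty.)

y

The string y is accepted by P but not by Q.
No shorter string lies in the difference, and y is the lexicographically first length-1 string in L(P) \ L(Q).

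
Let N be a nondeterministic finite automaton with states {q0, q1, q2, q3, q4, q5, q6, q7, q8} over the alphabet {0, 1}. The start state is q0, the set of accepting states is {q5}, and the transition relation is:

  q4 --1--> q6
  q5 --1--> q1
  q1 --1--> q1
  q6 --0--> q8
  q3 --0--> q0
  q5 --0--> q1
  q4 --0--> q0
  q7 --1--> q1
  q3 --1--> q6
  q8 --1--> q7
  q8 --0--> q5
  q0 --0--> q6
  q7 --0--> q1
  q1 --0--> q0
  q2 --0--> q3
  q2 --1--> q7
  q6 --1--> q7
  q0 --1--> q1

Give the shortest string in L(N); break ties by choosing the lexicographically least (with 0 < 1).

A breadth-first search from q0 reaches an accepting state first via the path q0 → q6 → q8 → q5 on input 000.
No string of length < 3 is accepted (BFS exhausts all shorter strings without reaching an accepting state), and 000 is the lexicographically least accepting string of length 3.

000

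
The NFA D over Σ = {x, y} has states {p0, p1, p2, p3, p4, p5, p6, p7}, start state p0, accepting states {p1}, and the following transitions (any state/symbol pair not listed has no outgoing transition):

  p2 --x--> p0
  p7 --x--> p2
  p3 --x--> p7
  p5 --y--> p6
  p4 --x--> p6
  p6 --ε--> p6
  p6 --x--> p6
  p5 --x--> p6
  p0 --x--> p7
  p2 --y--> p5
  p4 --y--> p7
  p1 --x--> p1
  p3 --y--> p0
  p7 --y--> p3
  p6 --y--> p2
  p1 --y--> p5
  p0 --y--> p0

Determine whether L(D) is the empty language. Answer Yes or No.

Yes

The states reachable from the start state are {p0, p2, p3, p5, p6, p7}.
None of the accepting states {p1} is reachable, so no string is accepted and L(D) = ∅.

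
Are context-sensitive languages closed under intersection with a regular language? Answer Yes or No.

Yes

Every regular language is context-sensitive, and context-sensitive languages are closed under intersection (an LBA runs the DFA check and then the LBA for L on the same linear tape).
So the context-sensitive languages are closed under intersection with a regular language.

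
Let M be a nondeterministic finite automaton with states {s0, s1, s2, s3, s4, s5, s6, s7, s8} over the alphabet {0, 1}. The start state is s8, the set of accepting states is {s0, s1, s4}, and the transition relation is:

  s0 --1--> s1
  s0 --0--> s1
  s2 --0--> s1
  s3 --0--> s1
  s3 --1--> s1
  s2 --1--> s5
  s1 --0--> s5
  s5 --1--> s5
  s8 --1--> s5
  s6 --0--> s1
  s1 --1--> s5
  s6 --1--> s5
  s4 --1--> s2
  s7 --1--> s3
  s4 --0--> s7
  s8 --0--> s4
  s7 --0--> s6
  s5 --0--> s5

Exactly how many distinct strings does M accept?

The useful subgraph on states {s1, s2, s3, s4, s6, s7, s8} is acyclic, so L(M) is finite; the longest accepting path visits 5 useful states, giving maximum string length 4.
Counting accepting paths from s8 by length: 1 of length 1, 1 of length 3, 3 of length 4. Total 5.

5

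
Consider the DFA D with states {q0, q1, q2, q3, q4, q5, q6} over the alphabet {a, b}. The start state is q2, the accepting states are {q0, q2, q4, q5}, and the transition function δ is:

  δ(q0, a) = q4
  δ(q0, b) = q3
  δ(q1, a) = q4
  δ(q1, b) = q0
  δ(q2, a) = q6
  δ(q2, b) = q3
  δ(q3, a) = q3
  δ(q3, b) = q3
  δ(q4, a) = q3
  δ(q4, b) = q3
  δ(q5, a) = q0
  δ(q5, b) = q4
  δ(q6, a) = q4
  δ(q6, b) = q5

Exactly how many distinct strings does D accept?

6

The useful subgraph on states {q0, q2, q4, q5, q6} is acyclic, so L(D) is finite; the longest accepting path visits 5 useful states, giving maximum string length 4.
Counting accepting paths from q2 by length: 1 of length 0, 2 of length 2, 2 of length 3, 1 of length 4. Total 6.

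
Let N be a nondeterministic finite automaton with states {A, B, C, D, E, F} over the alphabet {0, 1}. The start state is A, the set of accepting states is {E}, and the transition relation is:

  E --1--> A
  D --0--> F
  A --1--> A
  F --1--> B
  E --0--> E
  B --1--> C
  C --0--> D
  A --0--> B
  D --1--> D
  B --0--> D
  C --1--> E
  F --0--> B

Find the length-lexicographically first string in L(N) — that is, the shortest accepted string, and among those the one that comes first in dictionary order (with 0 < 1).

A breadth-first search from A reaches an accepting state first via the path A → B → C → E on input 011.
No string of length < 3 is accepted (BFS exhausts all shorter strings without reaching an accepting state), and 011 is the lexicographically least accepting string of length 3.

011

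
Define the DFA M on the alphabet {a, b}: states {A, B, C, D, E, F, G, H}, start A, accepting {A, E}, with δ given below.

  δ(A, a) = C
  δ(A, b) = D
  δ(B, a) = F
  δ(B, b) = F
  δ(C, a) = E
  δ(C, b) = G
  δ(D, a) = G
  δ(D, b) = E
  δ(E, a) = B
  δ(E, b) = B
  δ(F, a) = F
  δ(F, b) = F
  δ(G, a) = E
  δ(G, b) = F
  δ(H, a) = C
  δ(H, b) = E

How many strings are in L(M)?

5

The useful subgraph on states {A, C, D, E, G} is acyclic, so L(M) is finite; the longest accepting path visits 4 useful states, giving maximum string length 3.
Counting accepting paths from A by length: 1 of length 0, 2 of length 2, 2 of length 3. Total 5.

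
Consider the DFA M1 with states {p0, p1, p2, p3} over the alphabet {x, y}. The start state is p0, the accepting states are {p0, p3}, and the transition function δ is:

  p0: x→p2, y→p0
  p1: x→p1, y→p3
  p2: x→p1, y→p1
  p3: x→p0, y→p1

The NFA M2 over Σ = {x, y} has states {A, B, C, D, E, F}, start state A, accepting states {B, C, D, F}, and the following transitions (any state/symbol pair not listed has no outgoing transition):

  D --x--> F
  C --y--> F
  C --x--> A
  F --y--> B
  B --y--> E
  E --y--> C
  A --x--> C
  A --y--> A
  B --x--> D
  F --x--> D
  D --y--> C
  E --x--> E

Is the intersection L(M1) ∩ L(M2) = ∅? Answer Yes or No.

The string xyy is accepted by both M1 and M2.
Hence L(M1) ∩ L(M2) ≠ ∅.

No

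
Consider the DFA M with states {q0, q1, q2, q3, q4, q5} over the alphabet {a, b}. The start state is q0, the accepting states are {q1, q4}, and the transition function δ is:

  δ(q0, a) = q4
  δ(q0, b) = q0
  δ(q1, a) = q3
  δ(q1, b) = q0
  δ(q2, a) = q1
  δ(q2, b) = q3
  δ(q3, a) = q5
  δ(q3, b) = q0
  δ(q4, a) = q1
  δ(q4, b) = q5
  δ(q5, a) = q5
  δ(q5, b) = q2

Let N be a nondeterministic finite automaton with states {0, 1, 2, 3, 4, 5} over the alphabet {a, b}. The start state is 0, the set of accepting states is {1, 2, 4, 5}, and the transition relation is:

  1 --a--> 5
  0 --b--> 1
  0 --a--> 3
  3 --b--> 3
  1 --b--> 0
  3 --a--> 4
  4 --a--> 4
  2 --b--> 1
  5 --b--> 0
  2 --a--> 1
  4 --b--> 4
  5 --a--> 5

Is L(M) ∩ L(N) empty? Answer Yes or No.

The string aa is accepted by both M and N.
Hence L(M) ∩ L(N) ≠ ∅.

No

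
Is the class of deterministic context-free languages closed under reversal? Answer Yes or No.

No

L = {c bⁿaⁿ : n≥0} ∪ {d b²ⁿaⁿ : n≥0} is a DCFL: the first symbol tells a deterministic PDA whether to pop one or two b's per a. Its reversal Lᴿ = {aⁿbⁿ c : n≥0} ∪ {aⁿb²ⁿ d : n≥0} is not. DCFLs are closed under right quotient by regular languages, and Lᴿ/{c, d} = {aⁿbⁿ : n≥0} ∪ {aⁿb²ⁿ : n≥0} — the standard context-free language accepted by no deterministic PDA (intuitively the machine would have to commit to a b-to-a ratio before the distinguishing marker arrives; formally, a DPDA for it would have a single run on aⁿb²ⁿ, accepting after the prefix aⁿbⁿ and accepting again after n more b's; an ordinary PDA that simulates it on a's and b's and, at any moment when it is accepting, may switch to reading only a fresh letter e while feeding each e to the simulation as a b, would accept aⁱbʲeᵏ (k≥1) exactly when both aⁱbʲ and aⁱbʲ⁺ᵏ are in the language, i.e. its language intersected with the regular set a*b*e⁺ would be exactly {aⁿbⁿeⁿ : n≥1} — impossible, since context-free languages are closed under intersection with regular sets and {aⁿbⁿeⁿ} is not context-free). So Lᴿ cannot be a DCFL.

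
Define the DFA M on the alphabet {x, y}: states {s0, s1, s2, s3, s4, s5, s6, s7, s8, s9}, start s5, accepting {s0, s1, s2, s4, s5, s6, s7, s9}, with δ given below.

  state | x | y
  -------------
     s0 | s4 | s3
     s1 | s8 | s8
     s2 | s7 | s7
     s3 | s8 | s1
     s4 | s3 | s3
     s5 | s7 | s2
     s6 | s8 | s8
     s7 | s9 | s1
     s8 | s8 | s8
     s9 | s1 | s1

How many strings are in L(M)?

The useful subgraph on states {s1, s2, s5, s7, s9} is acyclic, so L(M) is finite; the longest accepting path visits 5 useful states, giving maximum string length 4.
Counting accepting paths from s5 by length: 1 of length 0, 2 of length 1, 4 of length 2, 6 of length 3, 4 of length 4. Total 17.

17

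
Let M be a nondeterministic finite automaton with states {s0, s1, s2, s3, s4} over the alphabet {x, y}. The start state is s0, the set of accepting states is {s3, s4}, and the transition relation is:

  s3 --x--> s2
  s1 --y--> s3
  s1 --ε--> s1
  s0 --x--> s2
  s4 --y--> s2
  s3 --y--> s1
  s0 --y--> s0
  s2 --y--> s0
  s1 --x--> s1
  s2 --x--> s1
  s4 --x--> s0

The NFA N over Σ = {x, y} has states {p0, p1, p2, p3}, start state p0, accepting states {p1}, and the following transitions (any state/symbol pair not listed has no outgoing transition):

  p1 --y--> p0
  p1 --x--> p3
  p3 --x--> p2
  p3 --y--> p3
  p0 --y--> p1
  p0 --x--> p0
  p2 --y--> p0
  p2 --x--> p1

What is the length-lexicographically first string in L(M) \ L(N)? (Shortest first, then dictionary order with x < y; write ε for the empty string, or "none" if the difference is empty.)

The string yxxy is accepted by M but not by N.
No shorter string lies in the difference, and yxxy is the lexicographically first length-4 string in L(M) \ L(N).

yxxy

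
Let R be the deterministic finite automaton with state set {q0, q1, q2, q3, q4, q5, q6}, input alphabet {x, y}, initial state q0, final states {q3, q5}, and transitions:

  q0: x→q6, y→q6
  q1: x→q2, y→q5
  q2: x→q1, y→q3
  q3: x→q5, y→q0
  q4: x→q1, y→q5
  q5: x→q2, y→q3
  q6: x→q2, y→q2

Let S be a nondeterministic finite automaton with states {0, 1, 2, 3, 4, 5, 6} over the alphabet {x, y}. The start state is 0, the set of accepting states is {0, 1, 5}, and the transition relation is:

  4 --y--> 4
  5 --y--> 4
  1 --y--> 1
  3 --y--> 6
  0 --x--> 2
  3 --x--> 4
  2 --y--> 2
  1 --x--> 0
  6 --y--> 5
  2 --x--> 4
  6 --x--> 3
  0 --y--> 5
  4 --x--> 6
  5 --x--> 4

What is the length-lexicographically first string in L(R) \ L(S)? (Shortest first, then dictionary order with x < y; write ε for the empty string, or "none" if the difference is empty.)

xxy

The string xxy is accepted by R but not by S.
No shorter string lies in the difference, and xxy is the lexicographically first length-3 string in L(R) \ L(S).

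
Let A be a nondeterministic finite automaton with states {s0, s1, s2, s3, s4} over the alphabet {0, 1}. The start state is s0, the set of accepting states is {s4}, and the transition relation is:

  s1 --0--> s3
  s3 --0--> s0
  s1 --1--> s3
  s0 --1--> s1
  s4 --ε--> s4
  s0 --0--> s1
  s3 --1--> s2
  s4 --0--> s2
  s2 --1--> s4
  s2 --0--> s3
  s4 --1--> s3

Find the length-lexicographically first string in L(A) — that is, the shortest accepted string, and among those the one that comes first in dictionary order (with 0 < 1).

A breadth-first search from s0 reaches an accepting state first via the path s0 → s1 → s3 → s2 → s4 on input 0011.
No string of length < 4 is accepted (BFS exhausts all shorter strings without reaching an accepting state), and 0011 is the lexicographically least accepting string of length 4.

0011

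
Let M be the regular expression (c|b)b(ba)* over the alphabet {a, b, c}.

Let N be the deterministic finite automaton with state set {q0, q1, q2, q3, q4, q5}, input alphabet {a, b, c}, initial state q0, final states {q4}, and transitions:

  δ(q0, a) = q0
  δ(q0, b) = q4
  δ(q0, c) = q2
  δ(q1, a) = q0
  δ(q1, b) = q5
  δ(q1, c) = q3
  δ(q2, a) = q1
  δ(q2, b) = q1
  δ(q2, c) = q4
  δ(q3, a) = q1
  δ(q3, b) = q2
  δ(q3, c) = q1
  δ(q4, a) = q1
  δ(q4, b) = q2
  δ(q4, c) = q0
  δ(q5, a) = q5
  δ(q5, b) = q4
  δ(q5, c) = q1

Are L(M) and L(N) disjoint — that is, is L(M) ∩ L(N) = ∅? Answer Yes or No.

Converting the expression M to a DFA (subset construction, then merging equivalent states) gives the minimal DFA with states {m0, m1, m2, m3, m4}, start state m0, accepting states {m3} and transitions m0: a→m1, b→m2, c→m2; m1: a→m1, b→m1, c→m1; m2: a→m1, b→m3, c→m1; m3: a→m1, b→m4, c→m1; m4: a→m3, b→m1, c→m1.
Exploring the product automaton M × N from the start pair (m0, q0), following both machines on each input symbol, reaches 16 state pairs: (m0, q0), (m1, q0), (m2, q4), (m2, q2), (m1, q4), (m1, q2), (m1, q1), (m3, q2), (m3, q1), (m1, q5), (m1, q3), (m4, q1), (m4, q5), (m3, q0), (m3, q5), (m4, q4).
M accepts in {m3} and N accepts in {q4}; no reachable pair has both components accepting, so no string drives both machines to acceptance simultaneously and L(M) ∩ L(N) = ∅.
So no string is accepted by both, and the intersection is empty.

Yes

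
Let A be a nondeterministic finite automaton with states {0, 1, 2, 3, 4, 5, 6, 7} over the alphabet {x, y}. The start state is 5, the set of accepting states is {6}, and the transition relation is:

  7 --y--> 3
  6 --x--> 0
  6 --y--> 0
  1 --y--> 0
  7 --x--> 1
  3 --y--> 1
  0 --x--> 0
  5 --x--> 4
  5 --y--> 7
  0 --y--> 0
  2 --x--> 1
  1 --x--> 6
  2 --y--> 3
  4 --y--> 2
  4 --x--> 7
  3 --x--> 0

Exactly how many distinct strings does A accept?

6

The useful subgraph on states {1, 2, 3, 4, 5, 6, 7} is acyclic, so L(A) is finite; the longest accepting path visits 6 useful states, giving maximum string length 5.
Counting accepting paths from 5 by length: 1 of length 3, 3 of length 4, 2 of length 5. Total 6.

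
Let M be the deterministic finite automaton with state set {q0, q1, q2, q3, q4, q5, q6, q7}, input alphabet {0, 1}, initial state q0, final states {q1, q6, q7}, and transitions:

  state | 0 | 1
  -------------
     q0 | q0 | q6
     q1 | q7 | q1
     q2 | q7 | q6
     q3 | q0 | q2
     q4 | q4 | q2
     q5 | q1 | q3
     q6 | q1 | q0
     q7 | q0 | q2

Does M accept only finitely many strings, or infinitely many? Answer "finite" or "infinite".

State q0 is reachable from the start and can reach an accepting state, and it lies on the cycle q0 → q0.
Traversing that cycle any number of times yields accepted strings of unbounded length, so the language is infinite.

infinite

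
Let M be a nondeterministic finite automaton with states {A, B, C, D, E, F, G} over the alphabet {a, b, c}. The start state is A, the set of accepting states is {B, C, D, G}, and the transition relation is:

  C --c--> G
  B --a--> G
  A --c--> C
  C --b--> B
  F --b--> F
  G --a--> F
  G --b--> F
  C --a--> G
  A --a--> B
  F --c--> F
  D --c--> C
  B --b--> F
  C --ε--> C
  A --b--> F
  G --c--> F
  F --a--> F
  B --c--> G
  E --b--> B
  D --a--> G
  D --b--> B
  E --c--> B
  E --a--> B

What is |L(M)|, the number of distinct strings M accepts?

9

The useful subgraph on states {A, B, C, G} is acyclic, so L(M) is finite; the longest accepting path visits 4 useful states, giving maximum string length 3.
Counting accepting paths from A by length: 2 of length 1, 5 of length 2, 2 of length 3. Total 9.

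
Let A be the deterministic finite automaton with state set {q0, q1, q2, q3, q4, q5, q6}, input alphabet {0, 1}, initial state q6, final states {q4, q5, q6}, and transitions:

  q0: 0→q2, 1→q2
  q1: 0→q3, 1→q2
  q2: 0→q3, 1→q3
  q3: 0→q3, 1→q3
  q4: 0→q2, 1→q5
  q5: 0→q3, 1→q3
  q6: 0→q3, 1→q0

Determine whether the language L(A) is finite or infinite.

finite

The useful states (reachable from q6 and able to reach an accepting state) are {q6}.
Restricted to these states the transition graph has no cycle, so every accepting path has bounded length and L is finite.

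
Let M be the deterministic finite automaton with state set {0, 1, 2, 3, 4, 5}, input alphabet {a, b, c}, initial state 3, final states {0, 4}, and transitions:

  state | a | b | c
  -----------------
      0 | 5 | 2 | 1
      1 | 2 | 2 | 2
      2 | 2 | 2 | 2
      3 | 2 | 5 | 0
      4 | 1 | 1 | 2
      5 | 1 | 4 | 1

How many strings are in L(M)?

3

The useful subgraph on states {0, 3, 4, 5} is acyclic, so L(M) is finite; the longest accepting path visits 4 useful states, giving maximum string length 3.
Counting accepting paths from 3 by length: 1 of length 1, 1 of length 2, 1 of length 3. Total 3.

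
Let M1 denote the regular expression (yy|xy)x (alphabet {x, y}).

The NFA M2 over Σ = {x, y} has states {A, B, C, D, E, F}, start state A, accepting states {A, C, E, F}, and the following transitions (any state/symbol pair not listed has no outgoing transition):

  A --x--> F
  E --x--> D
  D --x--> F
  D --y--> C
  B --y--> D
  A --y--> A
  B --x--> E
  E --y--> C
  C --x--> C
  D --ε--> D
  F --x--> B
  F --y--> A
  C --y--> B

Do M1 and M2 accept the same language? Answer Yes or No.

The empty string ε is accepted by M2 but rejected by M1.
So L(M1) ≠ L(M2).

No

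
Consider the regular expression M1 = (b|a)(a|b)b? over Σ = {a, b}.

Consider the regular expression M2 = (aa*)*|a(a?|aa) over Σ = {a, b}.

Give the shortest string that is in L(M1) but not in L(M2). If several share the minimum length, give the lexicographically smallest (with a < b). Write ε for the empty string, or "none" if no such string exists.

ab

The string ab is accepted by M1 but not by M2.
No shorter string lies in the difference, and ab is the lexicographically first length-2 string in L(M1) \ L(M2).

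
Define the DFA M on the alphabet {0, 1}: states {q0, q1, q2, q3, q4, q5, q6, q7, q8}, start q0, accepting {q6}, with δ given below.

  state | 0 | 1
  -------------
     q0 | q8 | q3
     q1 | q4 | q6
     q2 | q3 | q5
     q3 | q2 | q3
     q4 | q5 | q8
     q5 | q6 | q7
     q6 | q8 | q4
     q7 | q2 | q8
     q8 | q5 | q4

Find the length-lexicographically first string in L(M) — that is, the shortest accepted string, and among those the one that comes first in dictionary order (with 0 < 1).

A breadth-first search from q0 reaches an accepting state first via the path q0 → q8 → q5 → q6 on input 000.
No string of length < 3 is accepted (BFS exhausts all shorter strings without reaching an accepting state), and 000 is the lexicographically least accepting string of length 3.

000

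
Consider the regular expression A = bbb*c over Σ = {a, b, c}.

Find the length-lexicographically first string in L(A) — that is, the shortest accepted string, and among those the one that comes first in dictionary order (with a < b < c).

By inspection of the expression, no string of length less than 3 matches, and bbc is the lexicographically first match of length 3.

bbc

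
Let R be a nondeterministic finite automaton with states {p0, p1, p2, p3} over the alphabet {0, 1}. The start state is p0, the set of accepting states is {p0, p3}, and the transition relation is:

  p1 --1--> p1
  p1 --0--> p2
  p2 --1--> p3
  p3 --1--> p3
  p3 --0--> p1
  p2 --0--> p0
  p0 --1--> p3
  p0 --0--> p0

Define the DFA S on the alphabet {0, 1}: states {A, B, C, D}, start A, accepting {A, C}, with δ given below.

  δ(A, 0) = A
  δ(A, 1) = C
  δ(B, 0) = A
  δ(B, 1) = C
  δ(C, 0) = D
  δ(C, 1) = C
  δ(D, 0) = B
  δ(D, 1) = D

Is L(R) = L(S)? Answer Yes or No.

Yes

Exploring the product automaton R × S from the start pair (p0, A), following both machines on each input symbol, reaches 4 state pairs: (p0, A), (p3, C), (p1, D), (p2, B).
R accepts in {p0, p3} and S accepts in {A, C}. In every reachable pair the two components are either both accepting — (p0, A), (p3, C) — or both non-accepting, so no string is accepted by exactly one of the machines: L(R) \ L(S) and L(S) \ L(R) are both empty.
Hence every string is accepted by R iff it is accepted by S, and the two languages coincide.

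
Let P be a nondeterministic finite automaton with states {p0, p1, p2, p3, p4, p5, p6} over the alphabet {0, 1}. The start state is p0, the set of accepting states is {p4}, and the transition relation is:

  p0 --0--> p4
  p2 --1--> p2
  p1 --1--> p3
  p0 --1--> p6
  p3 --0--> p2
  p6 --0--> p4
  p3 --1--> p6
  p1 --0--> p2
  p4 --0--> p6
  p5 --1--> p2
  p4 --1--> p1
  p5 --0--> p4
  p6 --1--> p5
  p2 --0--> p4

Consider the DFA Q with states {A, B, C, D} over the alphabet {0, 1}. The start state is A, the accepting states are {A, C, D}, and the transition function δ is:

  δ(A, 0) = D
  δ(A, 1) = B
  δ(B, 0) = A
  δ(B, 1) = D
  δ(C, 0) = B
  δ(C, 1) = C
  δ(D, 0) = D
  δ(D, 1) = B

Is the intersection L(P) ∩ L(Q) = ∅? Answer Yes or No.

No

The string 0 is accepted by both P and Q.
Hence L(P) ∩ L(Q) ≠ ∅.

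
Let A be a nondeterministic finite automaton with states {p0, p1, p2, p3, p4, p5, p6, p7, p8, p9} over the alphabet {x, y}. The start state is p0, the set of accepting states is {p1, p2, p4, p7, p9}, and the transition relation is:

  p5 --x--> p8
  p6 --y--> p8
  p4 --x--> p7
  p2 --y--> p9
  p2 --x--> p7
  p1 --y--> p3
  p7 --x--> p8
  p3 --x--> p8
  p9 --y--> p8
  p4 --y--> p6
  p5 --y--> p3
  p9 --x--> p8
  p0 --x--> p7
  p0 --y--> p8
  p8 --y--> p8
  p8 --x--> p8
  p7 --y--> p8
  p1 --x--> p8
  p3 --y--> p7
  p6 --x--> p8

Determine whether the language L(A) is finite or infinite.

The useful states (reachable from p0 and able to reach an accepting state) are {p0, p7}.
Restricted to these states the transition graph has no cycle, so every accepting path has bounded length and L is finite.

finite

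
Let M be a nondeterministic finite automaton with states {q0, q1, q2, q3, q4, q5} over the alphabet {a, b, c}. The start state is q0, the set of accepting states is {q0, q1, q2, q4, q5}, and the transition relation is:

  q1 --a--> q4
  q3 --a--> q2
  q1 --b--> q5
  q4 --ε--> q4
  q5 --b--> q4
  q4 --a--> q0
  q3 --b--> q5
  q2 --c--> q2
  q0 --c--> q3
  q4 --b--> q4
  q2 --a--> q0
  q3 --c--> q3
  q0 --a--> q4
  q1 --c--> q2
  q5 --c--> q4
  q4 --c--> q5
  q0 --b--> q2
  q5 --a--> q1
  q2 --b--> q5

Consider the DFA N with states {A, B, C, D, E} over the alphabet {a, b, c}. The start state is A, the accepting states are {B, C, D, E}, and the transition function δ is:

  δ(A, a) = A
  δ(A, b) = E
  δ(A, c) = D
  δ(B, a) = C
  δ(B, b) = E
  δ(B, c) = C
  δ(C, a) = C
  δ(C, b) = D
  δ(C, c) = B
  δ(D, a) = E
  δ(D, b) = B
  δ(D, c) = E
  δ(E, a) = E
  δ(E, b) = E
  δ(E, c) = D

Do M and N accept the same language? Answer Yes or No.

The empty string ε is accepted by M but rejected by N.
So L(M) ≠ L(N).

No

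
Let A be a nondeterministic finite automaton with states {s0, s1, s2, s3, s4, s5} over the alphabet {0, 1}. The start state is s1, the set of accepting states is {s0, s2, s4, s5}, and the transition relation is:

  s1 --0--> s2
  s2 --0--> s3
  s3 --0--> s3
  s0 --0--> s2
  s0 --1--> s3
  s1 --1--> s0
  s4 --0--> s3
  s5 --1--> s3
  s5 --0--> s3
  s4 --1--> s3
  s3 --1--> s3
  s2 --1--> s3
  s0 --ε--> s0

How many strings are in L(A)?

The useful subgraph on states {s0, s1, s2} is acyclic, so L(A) is finite; the longest accepting path visits 3 useful states, giving maximum string length 2.
Counting accepting paths from s1 by length: 2 of length 1, 1 of length 2. Total 3.

3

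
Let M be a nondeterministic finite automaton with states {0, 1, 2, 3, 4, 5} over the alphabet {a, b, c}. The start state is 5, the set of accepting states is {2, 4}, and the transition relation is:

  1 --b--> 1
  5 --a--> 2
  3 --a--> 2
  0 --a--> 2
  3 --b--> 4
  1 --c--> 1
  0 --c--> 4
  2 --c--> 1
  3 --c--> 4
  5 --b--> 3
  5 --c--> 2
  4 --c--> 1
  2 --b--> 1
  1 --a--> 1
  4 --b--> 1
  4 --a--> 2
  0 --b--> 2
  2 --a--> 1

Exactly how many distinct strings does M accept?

The useful subgraph on states {2, 3, 4, 5} is acyclic, so L(M) is finite; the longest accepting path visits 4 useful states, giving maximum string length 3.
Counting accepting paths from 5 by length: 2 of length 1, 3 of length 2, 2 of length 3. Total 7.

7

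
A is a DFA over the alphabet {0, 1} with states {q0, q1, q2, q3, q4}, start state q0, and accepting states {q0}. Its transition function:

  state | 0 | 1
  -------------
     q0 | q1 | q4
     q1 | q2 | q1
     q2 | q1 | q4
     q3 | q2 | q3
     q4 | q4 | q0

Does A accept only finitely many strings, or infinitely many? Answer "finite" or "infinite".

State q1 is reachable from the start and can reach an accepting state, and it lies on the cycle q1 → q1.
Traversing that cycle any number of times yields accepted strings of unbounded length, so the language is infinite.

infinite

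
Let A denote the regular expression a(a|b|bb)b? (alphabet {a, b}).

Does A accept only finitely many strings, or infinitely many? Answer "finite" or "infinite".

The expression contains no Kleene star (every subexpression denotes a finite set), so L(A) is finite.

finite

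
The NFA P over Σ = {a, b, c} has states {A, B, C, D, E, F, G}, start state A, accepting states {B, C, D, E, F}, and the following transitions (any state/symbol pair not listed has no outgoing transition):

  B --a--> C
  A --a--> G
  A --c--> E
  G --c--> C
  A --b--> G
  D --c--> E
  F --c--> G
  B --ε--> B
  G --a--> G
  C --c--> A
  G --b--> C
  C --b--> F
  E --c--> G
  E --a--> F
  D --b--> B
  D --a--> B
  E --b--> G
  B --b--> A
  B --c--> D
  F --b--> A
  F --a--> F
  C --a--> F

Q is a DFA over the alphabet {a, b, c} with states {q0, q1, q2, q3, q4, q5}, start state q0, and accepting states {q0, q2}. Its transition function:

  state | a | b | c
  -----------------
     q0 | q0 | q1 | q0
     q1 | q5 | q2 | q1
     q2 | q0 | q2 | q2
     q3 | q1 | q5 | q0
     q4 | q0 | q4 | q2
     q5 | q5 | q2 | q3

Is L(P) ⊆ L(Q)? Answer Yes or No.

The string ab is in L(P) but not in L(Q).
So L(P) ⊄ L(Q).

No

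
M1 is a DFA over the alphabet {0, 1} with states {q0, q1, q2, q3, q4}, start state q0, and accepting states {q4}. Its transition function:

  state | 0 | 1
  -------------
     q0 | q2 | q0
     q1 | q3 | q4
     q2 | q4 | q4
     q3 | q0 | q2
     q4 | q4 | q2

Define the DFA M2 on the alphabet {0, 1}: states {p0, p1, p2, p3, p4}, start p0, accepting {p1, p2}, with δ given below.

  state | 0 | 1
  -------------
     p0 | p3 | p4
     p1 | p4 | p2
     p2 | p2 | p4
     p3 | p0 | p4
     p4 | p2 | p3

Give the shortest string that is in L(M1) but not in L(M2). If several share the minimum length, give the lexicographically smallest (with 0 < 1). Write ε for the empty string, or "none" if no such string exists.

The string 00 is accepted by M1 but not by M2.
No shorter string lies in the difference, and 00 is the lexicographically first length-2 string in L(M1) \ L(M2).

00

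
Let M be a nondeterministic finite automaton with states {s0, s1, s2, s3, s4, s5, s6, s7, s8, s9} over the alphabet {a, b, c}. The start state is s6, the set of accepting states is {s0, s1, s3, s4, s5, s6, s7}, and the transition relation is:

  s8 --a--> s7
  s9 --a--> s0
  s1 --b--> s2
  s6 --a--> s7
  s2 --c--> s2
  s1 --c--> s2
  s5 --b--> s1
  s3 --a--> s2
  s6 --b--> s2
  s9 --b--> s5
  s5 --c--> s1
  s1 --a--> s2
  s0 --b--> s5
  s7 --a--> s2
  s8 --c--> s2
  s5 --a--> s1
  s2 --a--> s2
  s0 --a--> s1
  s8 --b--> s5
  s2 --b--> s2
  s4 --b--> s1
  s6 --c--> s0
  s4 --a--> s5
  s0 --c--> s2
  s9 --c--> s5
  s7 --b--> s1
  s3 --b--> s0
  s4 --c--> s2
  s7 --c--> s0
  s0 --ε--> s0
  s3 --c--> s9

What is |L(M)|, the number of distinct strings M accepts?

The useful subgraph on states {s0, s1, s5, s6, s7} is acyclic, so L(M) is finite; the longest accepting path visits 5 useful states, giving maximum string length 4.
Counting accepting paths from s6 by length: 1 of length 0, 2 of length 1, 4 of length 2, 5 of length 3, 3 of length 4. Total 15.

15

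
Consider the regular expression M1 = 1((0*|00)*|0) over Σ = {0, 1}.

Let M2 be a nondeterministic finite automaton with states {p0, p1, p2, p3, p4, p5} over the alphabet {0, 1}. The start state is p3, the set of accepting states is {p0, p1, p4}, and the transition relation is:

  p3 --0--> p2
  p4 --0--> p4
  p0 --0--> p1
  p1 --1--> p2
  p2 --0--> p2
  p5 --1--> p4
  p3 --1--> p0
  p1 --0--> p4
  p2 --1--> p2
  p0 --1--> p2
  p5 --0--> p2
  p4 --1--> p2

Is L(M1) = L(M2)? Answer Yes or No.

Converting the expression M1 to a DFA (subset construction, then merging equivalent states) gives the minimal DFA with states {r0, r1, r2}, start state r0, accepting states {r2} and transitions r0: 0→r1, 1→r2; r1: 0→r1, 1→r1; r2: 0→r2, 1→r1.
Exploring the product automaton M1 × M2 from the start pair (r0, p3), following both machines on each input symbol, reaches 5 state pairs: (r0, p3), (r1, p2), (r2, p0), (r2, p1), (r2, p4).
M1 accepts in {r2} and M2 accepts in {p0, p1, p4}. In every reachable pair the two components are either both accepting — (r2, p0), (r2, p1), (r2, p4) — or both non-accepting, so no string is accepted by exactly one of the machines: L(M1) \ L(M2) and L(M2) \ L(M1) are both empty.
Hence every string is accepted by M1 iff it is accepted by M2, and the two languages coincide.

Yes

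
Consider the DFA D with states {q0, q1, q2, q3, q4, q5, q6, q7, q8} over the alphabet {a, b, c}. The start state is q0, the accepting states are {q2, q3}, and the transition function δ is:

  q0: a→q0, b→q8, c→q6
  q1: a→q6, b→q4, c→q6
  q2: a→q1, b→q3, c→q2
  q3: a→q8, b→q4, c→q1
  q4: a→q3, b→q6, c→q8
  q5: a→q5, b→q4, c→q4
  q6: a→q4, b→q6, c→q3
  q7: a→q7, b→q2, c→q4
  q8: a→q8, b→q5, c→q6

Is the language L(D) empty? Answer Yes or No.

The string cc is accepted: the run q0 → q6 → q3 ends in the accepting state q3.
Since at least one string is accepted, L(D) is not empty.

No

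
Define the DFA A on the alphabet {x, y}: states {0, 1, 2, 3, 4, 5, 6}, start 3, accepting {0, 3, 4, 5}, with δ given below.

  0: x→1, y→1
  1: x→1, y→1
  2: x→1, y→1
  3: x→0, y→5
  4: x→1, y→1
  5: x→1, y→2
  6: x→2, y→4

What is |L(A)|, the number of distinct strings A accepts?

The useful subgraph on states {0, 3, 5} is acyclic, so L(A) is finite; the longest accepting path visits 2 useful states, giving maximum string length 1.
Counting accepting paths from 3 by length: 1 of length 0, 2 of length 1. Total 3.

3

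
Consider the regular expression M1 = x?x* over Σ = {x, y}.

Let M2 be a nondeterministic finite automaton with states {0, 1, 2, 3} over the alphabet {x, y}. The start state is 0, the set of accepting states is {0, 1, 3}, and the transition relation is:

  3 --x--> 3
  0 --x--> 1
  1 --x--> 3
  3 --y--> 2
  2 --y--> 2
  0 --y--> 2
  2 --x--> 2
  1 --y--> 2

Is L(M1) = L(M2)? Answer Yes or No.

Converting the expression M1 to a DFA (subset construction, then merging equivalent states) gives the minimal DFA with states {r0, r1}, start state r0, accepting states {r0} and transitions r0: x→r0, y→r1; r1: x→r1, y→r1.
Exploring the product automaton M1 × M2 from the start pair (r0, 0), following both machines on each input symbol, reaches 4 state pairs: (r0, 0), (r0, 1), (r1, 2), (r0, 3).
M1 accepts in {r0} and M2 accepts in {0, 1, 3}. In every reachable pair the two components are either both accepting — (r0, 0), (r0, 1), (r0, 3) — or both non-accepting, so no string is accepted by exactly one of the machines: L(M1) \ L(M2) and L(M2) \ L(M1) are both empty.
Hence every string is accepted by M1 iff it is accepted by M2, and the two languages coincide.

Yes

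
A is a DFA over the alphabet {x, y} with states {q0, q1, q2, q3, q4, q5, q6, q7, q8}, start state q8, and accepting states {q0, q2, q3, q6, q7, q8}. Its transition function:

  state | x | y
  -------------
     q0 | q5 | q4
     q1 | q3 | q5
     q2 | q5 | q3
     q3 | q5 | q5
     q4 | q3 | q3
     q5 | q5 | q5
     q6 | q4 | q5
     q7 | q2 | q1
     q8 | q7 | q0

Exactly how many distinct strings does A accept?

The useful subgraph on states {q0, q1, q2, q3, q4, q7, q8} is acyclic, so L(A) is finite; the longest accepting path visits 4 useful states, giving maximum string length 3.
Counting accepting paths from q8 by length: 1 of length 0, 2 of length 1, 1 of length 2, 4 of length 3. Total 8.

8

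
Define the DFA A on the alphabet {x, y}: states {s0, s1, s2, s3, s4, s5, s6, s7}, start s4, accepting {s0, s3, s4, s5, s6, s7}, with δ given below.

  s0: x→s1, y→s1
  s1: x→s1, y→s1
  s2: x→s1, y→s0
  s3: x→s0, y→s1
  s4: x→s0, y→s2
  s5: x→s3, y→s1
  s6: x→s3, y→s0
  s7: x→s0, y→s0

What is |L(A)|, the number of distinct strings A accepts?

The useful subgraph on states {s0, s2, s4} is acyclic, so L(A) is finite; the longest accepting path visits 3 useful states, giving maximum string length 2.
Counting accepting paths from s4 by length: 1 of length 0, 1 of length 1, 1 of length 2. Total 3.

3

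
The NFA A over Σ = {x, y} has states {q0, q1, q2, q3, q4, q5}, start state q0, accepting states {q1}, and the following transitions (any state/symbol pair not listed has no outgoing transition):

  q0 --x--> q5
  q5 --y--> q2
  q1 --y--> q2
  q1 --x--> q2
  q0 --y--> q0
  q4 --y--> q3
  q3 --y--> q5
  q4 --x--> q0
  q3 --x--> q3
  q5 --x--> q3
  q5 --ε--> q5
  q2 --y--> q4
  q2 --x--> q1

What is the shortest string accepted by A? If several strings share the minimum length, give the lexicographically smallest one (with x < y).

xyx

A breadth-first search from q0 reaches an accepting state first via the path q0 → q5 → q2 → q1 on input xyx.
No string of length < 3 is accepted (BFS exhausts all shorter strings without reaching an accepting state), and xyx is the lexicographically least accepting string of length 3.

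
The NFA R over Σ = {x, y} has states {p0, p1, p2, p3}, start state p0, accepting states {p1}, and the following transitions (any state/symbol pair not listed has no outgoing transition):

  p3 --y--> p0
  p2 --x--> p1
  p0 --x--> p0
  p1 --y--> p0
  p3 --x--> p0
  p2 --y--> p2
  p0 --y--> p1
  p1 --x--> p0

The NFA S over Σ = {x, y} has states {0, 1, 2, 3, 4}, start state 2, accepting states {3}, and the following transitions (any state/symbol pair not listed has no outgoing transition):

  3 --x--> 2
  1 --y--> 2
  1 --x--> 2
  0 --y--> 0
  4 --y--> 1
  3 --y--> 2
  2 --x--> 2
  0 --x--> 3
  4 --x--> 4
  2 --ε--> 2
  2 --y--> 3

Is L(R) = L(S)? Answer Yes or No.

Yes

Exploring the product automaton R × S from the start pair (p0, 2), following both machines on each input symbol, reaches 2 state pairs: (p0, 2), (p1, 3).
R accepts in {p1} and S accepts in {3}. In every reachable pair the two components are either both accepting — (p1, 3) — or both non-accepting, so no string is accepted by exactly one of the machines: L(R) \ L(S) and L(S) \ L(R) are both empty.
Hence every string is accepted by R iff it is accepted by S, and the two languages coincide.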